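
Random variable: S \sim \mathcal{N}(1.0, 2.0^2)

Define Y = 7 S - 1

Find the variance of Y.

For Y = aS + b: Var(Y) = a² * Var(S)
Var(S) = 2.0^2 = 4
Var(Y) = 7² * 4 = 49 * 4 = 196

196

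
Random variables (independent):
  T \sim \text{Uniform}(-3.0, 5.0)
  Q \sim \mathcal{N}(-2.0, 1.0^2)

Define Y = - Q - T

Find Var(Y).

For independent RVs: Var(aX + bY) = a²Var(X) + b²Var(Y)
Var(T) = 5.3333333
Var(Q) = 1
Var(Y) = (-1)²*5.3333333 + (-1)²*1
= 1*5.3333333 + 1*1 = 6.3333333

6.3333333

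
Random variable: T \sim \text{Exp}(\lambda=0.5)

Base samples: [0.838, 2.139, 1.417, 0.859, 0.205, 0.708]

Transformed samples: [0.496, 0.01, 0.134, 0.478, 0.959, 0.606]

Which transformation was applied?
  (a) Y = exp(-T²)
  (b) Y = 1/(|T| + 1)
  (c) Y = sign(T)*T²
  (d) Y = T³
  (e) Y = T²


Checking option (a) Y = exp(-T²):
  T = 0.838 -> Y = 0.496 ✓
  T = 2.139 -> Y = 0.01 ✓
  T = 1.417 -> Y = 0.134 ✓
All samples match this transformation.

(a) exp(-T²)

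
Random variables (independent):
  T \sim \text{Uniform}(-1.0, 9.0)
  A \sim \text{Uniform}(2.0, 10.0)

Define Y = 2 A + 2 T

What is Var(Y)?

For independent RVs: Var(aX + bY) = a²Var(X) + b²Var(Y)
Var(T) = 8.3333333
Var(A) = 5.3333333
Var(Y) = 2²*8.3333333 + 2²*5.3333333
= 4*8.3333333 + 4*5.3333333 = 54.666667

54.666667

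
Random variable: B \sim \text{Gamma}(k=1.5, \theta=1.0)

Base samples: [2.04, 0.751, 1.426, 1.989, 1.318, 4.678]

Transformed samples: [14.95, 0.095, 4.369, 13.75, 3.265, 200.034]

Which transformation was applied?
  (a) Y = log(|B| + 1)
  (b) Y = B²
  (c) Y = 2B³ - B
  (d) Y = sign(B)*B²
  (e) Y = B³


Checking option (c) Y = 2B³ - B:
  B = 2.04 -> Y = 14.95 ✓
  B = 0.751 -> Y = 0.095 ✓
  B = 1.426 -> Y = 4.369 ✓
All samples match this transformation.

(c) 2B³ - B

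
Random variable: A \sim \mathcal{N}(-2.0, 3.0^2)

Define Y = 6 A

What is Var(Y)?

For Y = aA + b: Var(Y) = a² * Var(A)
Var(A) = 3.0^2 = 9
Var(Y) = 6² * 9 = 36 * 9 = 324

324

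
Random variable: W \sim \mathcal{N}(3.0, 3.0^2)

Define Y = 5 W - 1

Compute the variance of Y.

For Y = aW + b: Var(Y) = a² * Var(W)
Var(W) = 3.0^2 = 9
Var(Y) = 5² * 9 = 25 * 9 = 225

225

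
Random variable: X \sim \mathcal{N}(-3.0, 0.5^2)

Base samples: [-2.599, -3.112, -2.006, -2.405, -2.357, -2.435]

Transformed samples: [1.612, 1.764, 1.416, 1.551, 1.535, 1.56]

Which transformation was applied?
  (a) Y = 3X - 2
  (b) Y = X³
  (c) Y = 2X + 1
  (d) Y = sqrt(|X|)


Checking option (d) Y = sqrt(|X|):
  X = -2.599 -> Y = 1.612 ✓
  X = -3.112 -> Y = 1.764 ✓
  X = -2.006 -> Y = 1.416 ✓
All samples match this transformation.

(d) sqrt(|X|)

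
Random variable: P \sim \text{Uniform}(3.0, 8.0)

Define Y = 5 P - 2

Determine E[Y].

For Y = 5P - 2:
E[Y] = 5 * E[P] - 2
E[P] = (3 + 8)/2 = 5.5
E[Y] = 5 * 5.5 - 2 = 25.5

25.5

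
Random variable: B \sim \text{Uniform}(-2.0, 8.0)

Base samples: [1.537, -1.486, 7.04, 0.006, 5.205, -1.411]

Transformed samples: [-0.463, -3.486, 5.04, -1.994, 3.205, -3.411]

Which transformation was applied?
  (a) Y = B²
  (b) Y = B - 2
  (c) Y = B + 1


Checking option (b) Y = B - 2:
  B = 1.537 -> Y = -0.463 ✓
  B = -1.486 -> Y = -3.486 ✓
  B = 7.04 -> Y = 5.04 ✓
All samples match this transformation.

(b) B - 2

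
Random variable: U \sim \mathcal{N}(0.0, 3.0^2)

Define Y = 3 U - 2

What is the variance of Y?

For Y = aU + b: Var(Y) = a² * Var(U)
Var(U) = 3.0^2 = 9
Var(Y) = 3² * 9 = 9 * 9 = 81

81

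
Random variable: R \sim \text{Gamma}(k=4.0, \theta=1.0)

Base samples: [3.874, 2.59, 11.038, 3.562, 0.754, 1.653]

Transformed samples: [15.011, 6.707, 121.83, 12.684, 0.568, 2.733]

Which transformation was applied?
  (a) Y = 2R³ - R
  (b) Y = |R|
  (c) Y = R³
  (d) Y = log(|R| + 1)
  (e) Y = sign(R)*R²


Checking option (e) Y = sign(R)*R²:
  R = 3.874 -> Y = 15.011 ✓
  R = 2.59 -> Y = 6.707 ✓
  R = 11.038 -> Y = 121.83 ✓
All samples match this transformation.

(e) sign(R)*R²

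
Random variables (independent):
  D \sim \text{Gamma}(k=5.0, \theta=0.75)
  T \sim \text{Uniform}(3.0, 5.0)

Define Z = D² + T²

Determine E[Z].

E[Z] = E[D²] + E[T²]
E[D²] = Var(D) + E[D]² = 2.8125 + 14.0625 = 16.875
E[T²] = Var(T) + E[T]² = 0.33333333 + 16 = 16.333333
E[Z] = 16.875 + 16.333333 = 33.208333

33.208333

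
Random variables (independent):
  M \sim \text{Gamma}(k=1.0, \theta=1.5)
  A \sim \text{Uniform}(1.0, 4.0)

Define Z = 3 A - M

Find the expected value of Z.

E[Z] = -1*E[M] + 3*E[A]
E[M] = 1.5
E[A] = 2.5
E[Z] = -1*1.5 + 3*2.5 = 6

6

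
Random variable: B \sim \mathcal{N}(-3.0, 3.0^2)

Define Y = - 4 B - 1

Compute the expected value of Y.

For Y = -4B - 1:
E[Y] = -4 * E[B] - 1
E[B] = -3.0 = -3
E[Y] = -4 * (-3) - 1 = 11

11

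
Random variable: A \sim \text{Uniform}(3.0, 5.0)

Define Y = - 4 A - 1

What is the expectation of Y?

For Y = -4A - 1:
E[Y] = -4 * E[A] - 1
E[A] = (3 + 5)/2 = 4
E[Y] = -4 * 4 - 1 = -17

-17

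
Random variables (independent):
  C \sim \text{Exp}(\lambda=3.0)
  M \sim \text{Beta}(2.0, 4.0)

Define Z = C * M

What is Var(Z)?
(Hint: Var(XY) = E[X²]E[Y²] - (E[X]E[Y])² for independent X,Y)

Var(XY) = E[X²]E[Y²] - (E[X]E[Y])²
E[C] = 0.33333333, Var(C) = 0.11111111
E[M] = 0.33333333, Var(M) = 0.031746032
E[C²] = 0.11111111 + 0.33333333² = 0.22222222
E[M²] = 0.031746032 + 0.33333333² = 0.14285714
Var(Z) = 0.22222222*0.14285714 - (0.33333333*0.33333333)²
= 0.031746032 - 0.012345679 = 0.019400353

0.019400353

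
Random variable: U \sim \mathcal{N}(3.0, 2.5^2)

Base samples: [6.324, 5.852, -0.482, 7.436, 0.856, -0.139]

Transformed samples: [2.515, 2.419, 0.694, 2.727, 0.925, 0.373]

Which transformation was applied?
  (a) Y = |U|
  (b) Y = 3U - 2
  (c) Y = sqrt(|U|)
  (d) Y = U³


Checking option (c) Y = sqrt(|U|):
  U = 6.324 -> Y = 2.515 ✓
  U = 5.852 -> Y = 2.419 ✓
  U = -0.482 -> Y = 0.694 ✓
All samples match this transformation.

(c) sqrt(|U|)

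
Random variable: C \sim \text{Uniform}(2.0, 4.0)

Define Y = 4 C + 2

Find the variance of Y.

For Y = aC + b: Var(Y) = a² * Var(C)
Var(C) = (4 - 2)^2/12 = 0.33333333
Var(Y) = 4² * 0.33333333 = 16 * 0.33333333 = 5.3333333

5.3333333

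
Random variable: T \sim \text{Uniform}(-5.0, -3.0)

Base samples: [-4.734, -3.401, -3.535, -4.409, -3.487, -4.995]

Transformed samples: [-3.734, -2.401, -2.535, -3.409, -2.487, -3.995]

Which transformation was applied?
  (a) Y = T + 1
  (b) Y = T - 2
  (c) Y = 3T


Checking option (a) Y = T + 1:
  T = -4.734 -> Y = -3.734 ✓
  T = -3.401 -> Y = -2.401 ✓
  T = -3.535 -> Y = -2.535 ✓
All samples match this transformation.

(a) T + 1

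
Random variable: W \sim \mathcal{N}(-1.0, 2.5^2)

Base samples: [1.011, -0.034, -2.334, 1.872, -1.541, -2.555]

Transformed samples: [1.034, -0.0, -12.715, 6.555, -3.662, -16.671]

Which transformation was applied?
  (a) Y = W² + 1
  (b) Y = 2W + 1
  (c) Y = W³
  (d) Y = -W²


Checking option (c) Y = W³:
  W = 1.011 -> Y = 1.034 ✓
  W = -0.034 -> Y = -0.0 ✓
  W = -2.334 -> Y = -12.715 ✓
All samples match this transformation.

(c) W³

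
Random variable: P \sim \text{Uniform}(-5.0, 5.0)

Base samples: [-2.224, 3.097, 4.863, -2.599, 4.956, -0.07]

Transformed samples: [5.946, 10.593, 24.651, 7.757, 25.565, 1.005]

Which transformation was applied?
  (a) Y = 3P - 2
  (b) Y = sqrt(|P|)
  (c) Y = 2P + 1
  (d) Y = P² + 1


Checking option (d) Y = P² + 1:
  P = -2.224 -> Y = 5.946 ✓
  P = 3.097 -> Y = 10.593 ✓
  P = 4.863 -> Y = 24.651 ✓
All samples match this transformation.

(d) P² + 1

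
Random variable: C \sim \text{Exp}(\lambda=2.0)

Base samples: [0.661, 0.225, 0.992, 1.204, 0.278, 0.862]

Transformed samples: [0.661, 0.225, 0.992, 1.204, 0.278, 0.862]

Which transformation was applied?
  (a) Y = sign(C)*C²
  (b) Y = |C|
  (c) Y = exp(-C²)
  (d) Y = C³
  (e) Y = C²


Checking option (b) Y = |C|:
  C = 0.661 -> Y = 0.661 ✓
  C = 0.225 -> Y = 0.225 ✓
  C = 0.992 -> Y = 0.992 ✓
All samples match this transformation.

(b) |C|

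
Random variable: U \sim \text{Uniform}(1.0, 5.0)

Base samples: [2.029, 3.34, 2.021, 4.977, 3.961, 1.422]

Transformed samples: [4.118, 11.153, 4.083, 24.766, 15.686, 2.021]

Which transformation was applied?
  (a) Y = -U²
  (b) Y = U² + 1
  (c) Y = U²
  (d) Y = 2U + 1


Checking option (c) Y = U²:
  U = 2.029 -> Y = 4.118 ✓
  U = 3.34 -> Y = 11.153 ✓
  U = 2.021 -> Y = 4.083 ✓
All samples match this transformation.

(c) U²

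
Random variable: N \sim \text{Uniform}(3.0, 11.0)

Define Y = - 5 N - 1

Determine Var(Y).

For Y = aN + b: Var(Y) = a² * Var(N)
Var(N) = (11 - 3)^2/12 = 5.3333333
Var(Y) = (-5)² * 5.3333333 = 25 * 5.3333333 = 133.33333

133.33333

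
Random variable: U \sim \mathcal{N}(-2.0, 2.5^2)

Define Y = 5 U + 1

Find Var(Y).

For Y = aU + b: Var(Y) = a² * Var(U)
Var(U) = 2.5^2 = 6.25
Var(Y) = 5² * 6.25 = 25 * 6.25 = 156.25

156.25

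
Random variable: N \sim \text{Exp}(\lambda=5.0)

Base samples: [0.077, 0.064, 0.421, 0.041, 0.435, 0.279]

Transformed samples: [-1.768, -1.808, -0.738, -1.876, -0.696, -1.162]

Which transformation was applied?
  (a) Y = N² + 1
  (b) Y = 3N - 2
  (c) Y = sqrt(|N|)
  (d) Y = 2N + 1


Checking option (b) Y = 3N - 2:
  N = 0.077 -> Y = -1.768 ✓
  N = 0.064 -> Y = -1.808 ✓
  N = 0.421 -> Y = -0.738 ✓
All samples match this transformation.

(b) 3N - 2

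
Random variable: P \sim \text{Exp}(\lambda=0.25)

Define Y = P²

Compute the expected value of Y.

E[P²] = Var(P) + (E[P])² = 16 + 16 = 32

32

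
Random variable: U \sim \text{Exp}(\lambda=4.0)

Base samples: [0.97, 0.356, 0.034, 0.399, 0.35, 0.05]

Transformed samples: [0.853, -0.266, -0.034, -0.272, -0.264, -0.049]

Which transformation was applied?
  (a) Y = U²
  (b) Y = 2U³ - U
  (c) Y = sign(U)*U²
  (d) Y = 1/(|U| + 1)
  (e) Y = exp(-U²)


Checking option (b) Y = 2U³ - U:
  U = 0.97 -> Y = 0.853 ✓
  U = 0.356 -> Y = -0.266 ✓
  U = 0.034 -> Y = -0.034 ✓
All samples match this transformation.

(b) 2U³ - U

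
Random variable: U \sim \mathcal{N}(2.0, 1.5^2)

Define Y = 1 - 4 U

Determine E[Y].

For Y = -4U + 1:
E[Y] = -4 * E[U] + 1
E[U] = 2.0 = 2
E[Y] = -4 * 2 + 1 = -7

-7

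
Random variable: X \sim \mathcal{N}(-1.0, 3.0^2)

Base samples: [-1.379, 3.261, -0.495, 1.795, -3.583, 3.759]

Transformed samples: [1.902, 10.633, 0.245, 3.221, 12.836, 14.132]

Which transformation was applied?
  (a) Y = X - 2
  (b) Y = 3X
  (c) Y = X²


Checking option (c) Y = X²:
  X = -1.379 -> Y = 1.902 ✓
  X = 3.261 -> Y = 10.633 ✓
  X = -0.495 -> Y = 0.245 ✓
All samples match this transformation.

(c) X²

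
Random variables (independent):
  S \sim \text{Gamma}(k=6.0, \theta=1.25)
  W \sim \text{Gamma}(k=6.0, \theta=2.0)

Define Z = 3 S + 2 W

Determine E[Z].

E[Z] = 3*E[S] + 2*E[W]
E[S] = 7.5
E[W] = 12
E[Z] = 3*7.5 + 2*12 = 46.5

46.5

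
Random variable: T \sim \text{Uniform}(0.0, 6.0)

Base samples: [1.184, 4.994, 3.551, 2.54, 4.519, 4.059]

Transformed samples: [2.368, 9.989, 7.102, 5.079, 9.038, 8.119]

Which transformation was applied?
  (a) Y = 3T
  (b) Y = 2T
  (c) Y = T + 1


Checking option (b) Y = 2T:
  T = 1.184 -> Y = 2.368 ✓
  T = 4.994 -> Y = 9.989 ✓
  T = 3.551 -> Y = 7.102 ✓
All samples match this transformation.

(b) 2T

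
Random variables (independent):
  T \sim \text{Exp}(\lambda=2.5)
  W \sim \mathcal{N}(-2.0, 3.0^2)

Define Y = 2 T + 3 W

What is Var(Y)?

For independent RVs: Var(aX + bY) = a²Var(X) + b²Var(Y)
Var(T) = 0.16
Var(W) = 9
Var(Y) = 2²*0.16 + 3²*9
= 4*0.16 + 9*9 = 81.64

81.64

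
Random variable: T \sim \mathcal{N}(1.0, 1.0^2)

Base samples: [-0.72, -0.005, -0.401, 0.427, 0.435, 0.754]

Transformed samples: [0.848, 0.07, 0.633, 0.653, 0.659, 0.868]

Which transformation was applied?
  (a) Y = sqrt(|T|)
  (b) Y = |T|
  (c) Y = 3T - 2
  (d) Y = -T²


Checking option (a) Y = sqrt(|T|):
  T = -0.72 -> Y = 0.848 ✓
  T = -0.005 -> Y = 0.07 ✓
  T = -0.401 -> Y = 0.633 ✓
All samples match this transformation.

(a) sqrt(|T|)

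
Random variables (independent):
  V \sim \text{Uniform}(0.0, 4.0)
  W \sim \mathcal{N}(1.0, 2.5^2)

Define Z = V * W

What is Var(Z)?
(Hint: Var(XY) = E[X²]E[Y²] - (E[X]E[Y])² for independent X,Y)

Var(XY) = E[X²]E[Y²] - (E[X]E[Y])²
E[V] = 2, Var(V) = 1.3333333
E[W] = 1, Var(W) = 6.25
E[V²] = 1.3333333 + 2² = 5.3333333
E[W²] = 6.25 + 1² = 7.25
Var(Z) = 5.3333333*7.25 - (2*1)²
= 38.666667 - 4 = 34.666667

34.666667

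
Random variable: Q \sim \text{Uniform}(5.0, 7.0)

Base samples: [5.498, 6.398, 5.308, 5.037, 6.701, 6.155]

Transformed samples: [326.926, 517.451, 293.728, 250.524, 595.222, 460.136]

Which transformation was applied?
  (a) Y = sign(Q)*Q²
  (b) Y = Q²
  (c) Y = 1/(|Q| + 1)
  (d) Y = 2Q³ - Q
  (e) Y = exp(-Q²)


Checking option (d) Y = 2Q³ - Q:
  Q = 5.498 -> Y = 326.926 ✓
  Q = 6.398 -> Y = 517.451 ✓
  Q = 5.308 -> Y = 293.728 ✓
All samples match this transformation.

(d) 2Q³ - Q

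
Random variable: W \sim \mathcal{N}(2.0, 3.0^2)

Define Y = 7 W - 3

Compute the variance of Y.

For Y = aW + b: Var(Y) = a² * Var(W)
Var(W) = 3.0^2 = 9
Var(Y) = 7² * 9 = 49 * 9 = 441

441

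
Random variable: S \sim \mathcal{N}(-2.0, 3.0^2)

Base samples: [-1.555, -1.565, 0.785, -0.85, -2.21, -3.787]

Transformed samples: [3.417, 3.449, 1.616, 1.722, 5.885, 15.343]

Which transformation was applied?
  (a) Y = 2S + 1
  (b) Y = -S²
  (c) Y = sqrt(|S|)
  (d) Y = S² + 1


Checking option (d) Y = S² + 1:
  S = -1.555 -> Y = 3.417 ✓
  S = -1.565 -> Y = 3.449 ✓
  S = 0.785 -> Y = 1.616 ✓
All samples match this transformation.

(d) S² + 1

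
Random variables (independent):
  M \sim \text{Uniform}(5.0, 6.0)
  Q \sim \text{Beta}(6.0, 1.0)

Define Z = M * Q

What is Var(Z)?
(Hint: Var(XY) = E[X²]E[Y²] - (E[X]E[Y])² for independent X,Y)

Var(XY) = E[X²]E[Y²] - (E[X]E[Y])²
E[M] = 5.5, Var(M) = 0.083333333
E[Q] = 0.85714286, Var(Q) = 0.015306122
E[M²] = 0.083333333 + 5.5² = 30.333333
E[Q²] = 0.015306122 + 0.85714286² = 0.75
Var(Z) = 30.333333*0.75 - (5.5*0.85714286)²
= 22.75 - 22.22449 = 0.5255102

0.5255102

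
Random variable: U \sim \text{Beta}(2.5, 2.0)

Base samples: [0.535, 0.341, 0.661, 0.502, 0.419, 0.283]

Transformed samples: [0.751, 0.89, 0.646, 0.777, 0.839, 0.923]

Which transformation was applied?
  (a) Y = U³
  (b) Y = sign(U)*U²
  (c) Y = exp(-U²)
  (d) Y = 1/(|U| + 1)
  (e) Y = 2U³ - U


Checking option (c) Y = exp(-U²):
  U = 0.535 -> Y = 0.751 ✓
  U = 0.341 -> Y = 0.89 ✓
  U = 0.661 -> Y = 0.646 ✓
All samples match this transformation.

(c) exp(-U²)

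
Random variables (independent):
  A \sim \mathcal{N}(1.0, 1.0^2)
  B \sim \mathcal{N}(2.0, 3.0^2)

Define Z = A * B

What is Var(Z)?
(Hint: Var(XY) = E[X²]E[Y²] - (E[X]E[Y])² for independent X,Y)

Var(XY) = E[X²]E[Y²] - (E[X]E[Y])²
E[A] = 1, Var(A) = 1
E[B] = 2, Var(B) = 9
E[A²] = 1 + 1² = 2
E[B²] = 9 + 2² = 13
Var(Z) = 2*13 - (1*2)²
= 26 - 4 = 22

22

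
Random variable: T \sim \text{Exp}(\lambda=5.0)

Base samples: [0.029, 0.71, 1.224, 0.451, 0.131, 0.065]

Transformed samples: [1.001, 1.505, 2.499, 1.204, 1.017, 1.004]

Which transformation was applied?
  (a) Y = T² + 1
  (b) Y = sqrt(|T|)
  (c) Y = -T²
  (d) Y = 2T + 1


Checking option (a) Y = T² + 1:
  T = 0.029 -> Y = 1.001 ✓
  T = 0.71 -> Y = 1.505 ✓
  T = 1.224 -> Y = 2.499 ✓
All samples match this transformation.

(a) T² + 1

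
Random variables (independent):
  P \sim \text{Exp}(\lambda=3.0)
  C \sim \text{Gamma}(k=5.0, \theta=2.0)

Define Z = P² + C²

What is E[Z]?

E[Z] = E[P²] + E[C²]
E[P²] = Var(P) + E[P]² = 0.11111111 + 0.11111111 = 0.22222222
E[C²] = Var(C) + E[C]² = 20 + 100 = 120
E[Z] = 0.22222222 + 120 = 120.22222

120.22222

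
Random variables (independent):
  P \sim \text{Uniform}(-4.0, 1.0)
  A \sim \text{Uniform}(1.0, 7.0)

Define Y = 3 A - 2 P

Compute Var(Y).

For independent RVs: Var(aX + bY) = a²Var(X) + b²Var(Y)
Var(P) = 2.0833333
Var(A) = 3
Var(Y) = (-2)²*2.0833333 + 3²*3
= 4*2.0833333 + 9*3 = 35.333333

35.333333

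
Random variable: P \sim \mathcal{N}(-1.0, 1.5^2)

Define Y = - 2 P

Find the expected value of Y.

For Y = -2P:
E[Y] = -2 * E[P]
E[P] = -1.0 = -1
E[Y] = -2 * (-1) = 2

2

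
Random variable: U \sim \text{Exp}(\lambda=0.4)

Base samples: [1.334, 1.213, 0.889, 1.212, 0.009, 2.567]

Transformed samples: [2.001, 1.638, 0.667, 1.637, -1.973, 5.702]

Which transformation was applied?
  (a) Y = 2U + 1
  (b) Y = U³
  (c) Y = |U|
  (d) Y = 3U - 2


Checking option (d) Y = 3U - 2:
  U = 1.334 -> Y = 2.001 ✓
  U = 1.213 -> Y = 1.638 ✓
  U = 0.889 -> Y = 0.667 ✓
All samples match this transformation.

(d) 3U - 2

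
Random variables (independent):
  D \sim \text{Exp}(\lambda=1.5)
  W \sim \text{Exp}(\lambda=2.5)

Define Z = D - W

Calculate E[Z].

E[Z] = 1*E[D] - 1*E[W]
E[D] = 0.66666667
E[W] = 0.4
E[Z] = 1*0.66666667 - 1*0.4 = 0.26666667

0.26666667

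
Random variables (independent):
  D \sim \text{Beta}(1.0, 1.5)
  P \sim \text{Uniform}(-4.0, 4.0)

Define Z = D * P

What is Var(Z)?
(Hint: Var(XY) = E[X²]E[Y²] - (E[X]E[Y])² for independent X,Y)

Var(XY) = E[X²]E[Y²] - (E[X]E[Y])²
E[D] = 0.4, Var(D) = 0.068571429
E[P] = 0, Var(P) = 5.3333333
E[D²] = 0.068571429 + 0.4² = 0.22857143
E[P²] = 5.3333333 + 0² = 5.3333333
Var(Z) = 0.22857143*5.3333333 - (0.4*0)²
= 1.2190476 - 0 = 1.2190476

1.2190476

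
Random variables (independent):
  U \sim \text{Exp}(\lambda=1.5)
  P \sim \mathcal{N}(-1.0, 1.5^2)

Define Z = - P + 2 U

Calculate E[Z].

E[Z] = 2*E[U] - 1*E[P]
E[U] = 0.66666667
E[P] = -1
E[Z] = 2*0.66666667 - 1*(-1) = 2.3333333

2.3333333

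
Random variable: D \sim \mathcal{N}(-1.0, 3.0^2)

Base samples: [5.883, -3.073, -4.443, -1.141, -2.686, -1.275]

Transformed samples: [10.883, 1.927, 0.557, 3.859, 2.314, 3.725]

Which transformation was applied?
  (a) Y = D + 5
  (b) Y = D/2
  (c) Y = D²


Checking option (a) Y = D + 5:
  D = 5.883 -> Y = 10.883 ✓
  D = -3.073 -> Y = 1.927 ✓
  D = -4.443 -> Y = 0.557 ✓
All samples match this transformation.

(a) D + 5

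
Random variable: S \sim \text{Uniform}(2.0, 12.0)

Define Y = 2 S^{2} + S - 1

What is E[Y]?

E[Y] = 2*E[S²] + 1*E[S] - 1
E[S] = 7
E[S²] = Var(S) + (E[S])² = 8.3333333 + 49 = 57.333333
E[Y] = 2*57.333333 + 1*7 - 1 = 120.66667

120.66667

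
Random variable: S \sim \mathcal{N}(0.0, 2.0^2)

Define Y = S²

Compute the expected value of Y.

Using E[X²] = Var(X) + (E[X])²:
E[S] = 0
Var(S) = 2.0^2 = 4
E[S²] = 4 + 0² = 4 + 0 = 4

4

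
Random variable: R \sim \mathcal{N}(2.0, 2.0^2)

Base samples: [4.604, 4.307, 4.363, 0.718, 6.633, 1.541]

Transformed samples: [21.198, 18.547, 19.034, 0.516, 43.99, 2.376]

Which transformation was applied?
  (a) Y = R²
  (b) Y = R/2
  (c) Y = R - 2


Checking option (a) Y = R²:
  R = 4.604 -> Y = 21.198 ✓
  R = 4.307 -> Y = 18.547 ✓
  R = 4.363 -> Y = 19.034 ✓
All samples match this transformation.

(a) R²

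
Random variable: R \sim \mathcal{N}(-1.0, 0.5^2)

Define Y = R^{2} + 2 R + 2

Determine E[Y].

E[Y] = 1*E[R²] + 2*E[R] + 2
E[R] = -1
E[R²] = Var(R) + (E[R])² = 0.25 + 1 = 1.25
E[Y] = 1*1.25 + 2*(-1) + 2 = 1.25

1.25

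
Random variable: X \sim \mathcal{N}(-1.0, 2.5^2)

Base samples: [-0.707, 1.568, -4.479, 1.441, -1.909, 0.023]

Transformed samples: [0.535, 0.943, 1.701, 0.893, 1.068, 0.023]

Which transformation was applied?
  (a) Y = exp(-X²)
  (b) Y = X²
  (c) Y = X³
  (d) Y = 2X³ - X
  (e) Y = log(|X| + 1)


Checking option (e) Y = log(|X| + 1):
  X = -0.707 -> Y = 0.535 ✓
  X = 1.568 -> Y = 0.943 ✓
  X = -4.479 -> Y = 1.701 ✓
All samples match this transformation.

(e) log(|X| + 1)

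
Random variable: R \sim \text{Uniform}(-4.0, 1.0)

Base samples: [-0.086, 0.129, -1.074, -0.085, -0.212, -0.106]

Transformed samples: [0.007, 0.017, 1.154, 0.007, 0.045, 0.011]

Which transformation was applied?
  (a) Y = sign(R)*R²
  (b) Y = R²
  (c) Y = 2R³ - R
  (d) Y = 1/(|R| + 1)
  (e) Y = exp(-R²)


Checking option (b) Y = R²:
  R = -0.086 -> Y = 0.007 ✓
  R = 0.129 -> Y = 0.017 ✓
  R = -1.074 -> Y = 1.154 ✓
All samples match this transformation.

(b) R²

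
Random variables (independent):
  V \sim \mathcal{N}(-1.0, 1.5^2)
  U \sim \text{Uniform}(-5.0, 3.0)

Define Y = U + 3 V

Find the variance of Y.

For independent RVs: Var(aX + bY) = a²Var(X) + b²Var(Y)
Var(V) = 2.25
Var(U) = 5.3333333
Var(Y) = 3²*2.25 + 1²*5.3333333
= 9*2.25 + 1*5.3333333 = 25.583333

25.583333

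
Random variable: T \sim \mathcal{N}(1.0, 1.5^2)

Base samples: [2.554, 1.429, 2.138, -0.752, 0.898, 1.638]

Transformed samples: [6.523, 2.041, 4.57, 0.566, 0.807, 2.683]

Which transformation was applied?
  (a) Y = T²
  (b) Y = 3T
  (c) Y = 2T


Checking option (a) Y = T²:
  T = 2.554 -> Y = 6.523 ✓
  T = 1.429 -> Y = 2.041 ✓
  T = 2.138 -> Y = 4.57 ✓
All samples match this transformation.

(a) T²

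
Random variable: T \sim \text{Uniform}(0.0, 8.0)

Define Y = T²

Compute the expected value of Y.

E[T²] = Var(T) + (E[T])² = 5.3333333 + 16 = 21.333333

21.333333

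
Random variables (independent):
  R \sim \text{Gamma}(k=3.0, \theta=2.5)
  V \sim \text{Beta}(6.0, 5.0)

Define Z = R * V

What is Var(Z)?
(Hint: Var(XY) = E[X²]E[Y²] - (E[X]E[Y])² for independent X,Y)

Var(XY) = E[X²]E[Y²] - (E[X]E[Y])²
E[R] = 7.5, Var(R) = 18.75
E[V] = 0.54545455, Var(V) = 0.020661157
E[R²] = 18.75 + 7.5² = 75
E[V²] = 0.020661157 + 0.54545455² = 0.31818182
Var(Z) = 75*0.31818182 - (7.5*0.54545455)²
= 23.863636 - 16.735537 = 7.1280992

7.1280992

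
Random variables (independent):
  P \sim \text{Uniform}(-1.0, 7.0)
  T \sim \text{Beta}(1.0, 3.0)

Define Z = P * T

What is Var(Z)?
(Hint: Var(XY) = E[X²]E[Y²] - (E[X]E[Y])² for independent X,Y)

Var(XY) = E[X²]E[Y²] - (E[X]E[Y])²
E[P] = 3, Var(P) = 5.3333333
E[T] = 0.25, Var(T) = 0.0375
E[P²] = 5.3333333 + 3² = 14.333333
E[T²] = 0.0375 + 0.25² = 0.1
Var(Z) = 14.333333*0.1 - (3*0.25)²
= 1.4333333 - 0.5625 = 0.87083333

0.87083333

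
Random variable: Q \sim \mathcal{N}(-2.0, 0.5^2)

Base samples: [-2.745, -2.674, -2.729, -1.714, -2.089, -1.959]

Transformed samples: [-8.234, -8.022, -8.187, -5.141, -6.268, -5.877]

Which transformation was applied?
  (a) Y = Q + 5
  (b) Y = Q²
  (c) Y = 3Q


Checking option (c) Y = 3Q:
  Q = -2.745 -> Y = -8.234 ✓
  Q = -2.674 -> Y = -8.022 ✓
  Q = -2.729 -> Y = -8.187 ✓
All samples match this transformation.

(c) 3Q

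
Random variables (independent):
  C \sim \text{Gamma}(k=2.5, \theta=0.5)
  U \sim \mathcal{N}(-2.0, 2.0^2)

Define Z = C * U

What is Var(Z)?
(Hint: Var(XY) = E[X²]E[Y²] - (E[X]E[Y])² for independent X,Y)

Var(XY) = E[X²]E[Y²] - (E[X]E[Y])²
E[C] = 1.25, Var(C) = 0.625
E[U] = -2, Var(U) = 4
E[C²] = 0.625 + 1.25² = 2.1875
E[U²] = 4 + (-2)² = 8
Var(Z) = 2.1875*8 - (1.25*(-2))²
= 17.5 - 6.25 = 11.25

11.25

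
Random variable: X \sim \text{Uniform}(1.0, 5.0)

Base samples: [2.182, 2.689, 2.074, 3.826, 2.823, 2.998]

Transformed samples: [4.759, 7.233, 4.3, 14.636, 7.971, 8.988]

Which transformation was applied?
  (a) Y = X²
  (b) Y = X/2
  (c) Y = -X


Checking option (a) Y = X²:
  X = 2.182 -> Y = 4.759 ✓
  X = 2.689 -> Y = 7.233 ✓
  X = 2.074 -> Y = 4.3 ✓
All samples match this transformation.

(a) X²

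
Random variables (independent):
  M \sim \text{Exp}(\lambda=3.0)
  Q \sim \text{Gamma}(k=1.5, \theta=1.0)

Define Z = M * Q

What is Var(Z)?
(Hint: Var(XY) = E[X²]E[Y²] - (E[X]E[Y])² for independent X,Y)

Var(XY) = E[X²]E[Y²] - (E[X]E[Y])²
E[M] = 0.33333333, Var(M) = 0.11111111
E[Q] = 1.5, Var(Q) = 1.5
E[M²] = 0.11111111 + 0.33333333² = 0.22222222
E[Q²] = 1.5 + 1.5² = 3.75
Var(Z) = 0.22222222*3.75 - (0.33333333*1.5)²
= 0.83333333 - 0.25 = 0.58333333

0.58333333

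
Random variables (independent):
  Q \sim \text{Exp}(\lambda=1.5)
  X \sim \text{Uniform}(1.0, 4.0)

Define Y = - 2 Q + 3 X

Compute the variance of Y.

For independent RVs: Var(aX + bY) = a²Var(X) + b²Var(Y)
Var(Q) = 0.44444444
Var(X) = 0.75
Var(Y) = (-2)²*0.44444444 + 3²*0.75
= 4*0.44444444 + 9*0.75 = 8.5277778

8.5277778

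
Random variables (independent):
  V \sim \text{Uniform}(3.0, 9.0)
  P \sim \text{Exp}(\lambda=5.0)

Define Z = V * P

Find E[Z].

For independent RVs: E[XY] = E[X]*E[Y]
E[V] = 6
E[P] = 0.2
E[Z] = 6 * 0.2 = 1.2

1.2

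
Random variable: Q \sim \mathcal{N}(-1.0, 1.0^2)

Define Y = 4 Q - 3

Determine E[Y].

For Y = 4Q - 3:
E[Y] = 4 * E[Q] - 3
E[Q] = -1.0 = -1
E[Y] = 4 * (-1) - 3 = -7

-7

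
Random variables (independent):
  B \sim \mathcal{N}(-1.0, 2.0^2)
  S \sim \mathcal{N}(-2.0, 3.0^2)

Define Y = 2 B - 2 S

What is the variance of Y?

For independent RVs: Var(aX + bY) = a²Var(X) + b²Var(Y)
Var(B) = 4
Var(S) = 9
Var(Y) = 2²*4 + (-2)²*9
= 4*4 + 4*9 = 52

52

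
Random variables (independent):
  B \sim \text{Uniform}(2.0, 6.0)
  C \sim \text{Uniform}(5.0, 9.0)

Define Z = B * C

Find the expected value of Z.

For independent RVs: E[XY] = E[X]*E[Y]
E[B] = 4
E[C] = 7
E[Z] = 4 * 7 = 28

28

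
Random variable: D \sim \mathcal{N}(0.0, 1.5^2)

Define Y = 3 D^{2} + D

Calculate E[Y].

E[Y] = 3*E[D²] + 1*E[D]
E[D] = 0
E[D²] = Var(D) + (E[D])² = 2.25 + 0 = 2.25
E[Y] = 3*2.25 + 1*0 = 6.75

6.75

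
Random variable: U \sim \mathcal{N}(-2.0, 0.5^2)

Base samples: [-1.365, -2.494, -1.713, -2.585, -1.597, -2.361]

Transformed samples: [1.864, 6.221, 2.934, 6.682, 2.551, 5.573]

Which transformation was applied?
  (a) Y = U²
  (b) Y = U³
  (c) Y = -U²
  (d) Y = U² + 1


Checking option (a) Y = U²:
  U = -1.365 -> Y = 1.864 ✓
  U = -2.494 -> Y = 6.221 ✓
  U = -1.713 -> Y = 2.934 ✓
All samples match this transformation.

(a) U²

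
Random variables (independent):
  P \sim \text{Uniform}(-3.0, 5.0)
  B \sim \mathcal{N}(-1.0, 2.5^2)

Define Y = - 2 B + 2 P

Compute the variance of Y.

For independent RVs: Var(aX + bY) = a²Var(X) + b²Var(Y)
Var(P) = 5.3333333
Var(B) = 6.25
Var(Y) = 2²*5.3333333 + (-2)²*6.25
= 4*5.3333333 + 4*6.25 = 46.333333

46.333333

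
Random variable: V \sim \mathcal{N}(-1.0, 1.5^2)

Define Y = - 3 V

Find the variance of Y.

For Y = aV + b: Var(Y) = a² * Var(V)
Var(V) = 1.5^2 = 2.25
Var(Y) = (-3)² * 2.25 = 9 * 2.25 = 20.25

20.25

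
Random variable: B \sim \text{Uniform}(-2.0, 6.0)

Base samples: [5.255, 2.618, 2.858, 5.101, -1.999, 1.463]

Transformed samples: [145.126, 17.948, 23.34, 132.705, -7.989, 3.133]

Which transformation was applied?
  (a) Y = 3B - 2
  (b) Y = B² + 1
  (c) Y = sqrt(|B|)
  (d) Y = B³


Checking option (d) Y = B³:
  B = 5.255 -> Y = 145.126 ✓
  B = 2.618 -> Y = 17.948 ✓
  B = 2.858 -> Y = 23.34 ✓
All samples match this transformation.

(d) B³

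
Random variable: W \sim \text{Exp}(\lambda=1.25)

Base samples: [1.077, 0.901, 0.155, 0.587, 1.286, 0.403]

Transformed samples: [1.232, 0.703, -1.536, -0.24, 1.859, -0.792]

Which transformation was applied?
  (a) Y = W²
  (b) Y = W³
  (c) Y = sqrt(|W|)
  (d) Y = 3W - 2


Checking option (d) Y = 3W - 2:
  W = 1.077 -> Y = 1.232 ✓
  W = 0.901 -> Y = 0.703 ✓
  W = 0.155 -> Y = -1.536 ✓
All samples match this transformation.

(d) 3W - 2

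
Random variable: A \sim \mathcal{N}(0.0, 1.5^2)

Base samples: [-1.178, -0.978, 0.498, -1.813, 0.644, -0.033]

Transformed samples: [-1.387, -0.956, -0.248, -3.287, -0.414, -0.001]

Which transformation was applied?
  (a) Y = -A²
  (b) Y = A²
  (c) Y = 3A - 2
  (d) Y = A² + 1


Checking option (a) Y = -A²:
  A = -1.178 -> Y = -1.387 ✓
  A = -0.978 -> Y = -0.956 ✓
  A = 0.498 -> Y = -0.248 ✓
All samples match this transformation.

(a) -A²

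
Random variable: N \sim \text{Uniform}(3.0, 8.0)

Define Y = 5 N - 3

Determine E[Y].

For Y = 5N - 3:
E[Y] = 5 * E[N] - 3
E[N] = (3 + 8)/2 = 5.5
E[Y] = 5 * 5.5 - 3 = 24.5

24.5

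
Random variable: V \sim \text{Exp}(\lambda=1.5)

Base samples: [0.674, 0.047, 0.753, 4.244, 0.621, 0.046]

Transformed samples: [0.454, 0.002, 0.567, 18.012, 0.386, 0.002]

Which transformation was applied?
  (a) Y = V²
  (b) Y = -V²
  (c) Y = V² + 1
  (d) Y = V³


Checking option (a) Y = V²:
  V = 0.674 -> Y = 0.454 ✓
  V = 0.047 -> Y = 0.002 ✓
  V = 0.753 -> Y = 0.567 ✓
All samples match this transformation.

(a) V²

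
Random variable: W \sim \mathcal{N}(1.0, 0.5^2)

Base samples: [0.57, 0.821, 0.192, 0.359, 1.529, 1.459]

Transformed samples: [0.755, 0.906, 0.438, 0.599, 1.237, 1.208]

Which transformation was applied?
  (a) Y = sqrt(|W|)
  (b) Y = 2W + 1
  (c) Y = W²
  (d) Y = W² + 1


Checking option (a) Y = sqrt(|W|):
  W = 0.57 -> Y = 0.755 ✓
  W = 0.821 -> Y = 0.906 ✓
  W = 0.192 -> Y = 0.438 ✓
All samples match this transformation.

(a) sqrt(|W|)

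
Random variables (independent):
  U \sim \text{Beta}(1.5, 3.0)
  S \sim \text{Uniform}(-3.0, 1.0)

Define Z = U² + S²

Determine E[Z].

E[Z] = E[U²] + E[S²]
E[U²] = Var(U) + E[U]² = 0.04040404 + 0.11111111 = 0.15151515
E[S²] = Var(S) + E[S]² = 1.3333333 + 1 = 2.3333333
E[Z] = 0.15151515 + 2.3333333 = 2.4848485

2.4848485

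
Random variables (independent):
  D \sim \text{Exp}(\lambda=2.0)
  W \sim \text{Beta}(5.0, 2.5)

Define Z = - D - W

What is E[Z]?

E[Z] = -1*E[D] - 1*E[W]
E[D] = 0.5
E[W] = 0.66666667
E[Z] = -1*0.5 - 1*0.66666667 = -1.1666667

-1.1666667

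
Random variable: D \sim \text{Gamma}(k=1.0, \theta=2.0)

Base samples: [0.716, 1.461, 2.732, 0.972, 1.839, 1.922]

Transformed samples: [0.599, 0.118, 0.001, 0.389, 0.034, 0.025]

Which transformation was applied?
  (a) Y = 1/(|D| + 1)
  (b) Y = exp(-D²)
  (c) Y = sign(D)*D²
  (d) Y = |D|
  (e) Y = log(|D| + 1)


Checking option (b) Y = exp(-D²):
  D = 0.716 -> Y = 0.599 ✓
  D = 1.461 -> Y = 0.118 ✓
  D = 2.732 -> Y = 0.001 ✓
All samples match this transformation.

(b) exp(-D²)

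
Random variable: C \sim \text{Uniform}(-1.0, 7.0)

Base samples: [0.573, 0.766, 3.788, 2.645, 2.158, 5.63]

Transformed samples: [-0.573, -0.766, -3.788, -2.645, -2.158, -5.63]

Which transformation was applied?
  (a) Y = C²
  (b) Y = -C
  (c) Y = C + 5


Checking option (b) Y = -C:
  C = 0.573 -> Y = -0.573 ✓
  C = 0.766 -> Y = -0.766 ✓
  C = 3.788 -> Y = -3.788 ✓
All samples match this transformation.

(b) -C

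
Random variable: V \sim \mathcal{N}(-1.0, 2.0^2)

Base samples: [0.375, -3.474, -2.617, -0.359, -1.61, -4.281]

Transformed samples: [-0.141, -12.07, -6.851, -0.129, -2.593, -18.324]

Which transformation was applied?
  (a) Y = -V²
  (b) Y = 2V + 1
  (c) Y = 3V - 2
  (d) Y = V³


Checking option (a) Y = -V²:
  V = 0.375 -> Y = -0.141 ✓
  V = -3.474 -> Y = -12.07 ✓
  V = -2.617 -> Y = -6.851 ✓
All samples match this transformation.

(a) -V²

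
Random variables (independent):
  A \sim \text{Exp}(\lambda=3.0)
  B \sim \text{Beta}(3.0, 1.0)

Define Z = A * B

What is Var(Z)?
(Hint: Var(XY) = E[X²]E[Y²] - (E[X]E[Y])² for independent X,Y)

Var(XY) = E[X²]E[Y²] - (E[X]E[Y])²
E[A] = 0.33333333, Var(A) = 0.11111111
E[B] = 0.75, Var(B) = 0.0375
E[A²] = 0.11111111 + 0.33333333² = 0.22222222
E[B²] = 0.0375 + 0.75² = 0.6
Var(Z) = 0.22222222*0.6 - (0.33333333*0.75)²
= 0.13333333 - 0.0625 = 0.070833333

0.070833333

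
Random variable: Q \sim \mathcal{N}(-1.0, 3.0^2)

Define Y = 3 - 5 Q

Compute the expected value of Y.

For Y = -5Q + 3:
E[Y] = -5 * E[Q] + 3
E[Q] = -1.0 = -1
E[Y] = -5 * (-1) + 3 = 8

8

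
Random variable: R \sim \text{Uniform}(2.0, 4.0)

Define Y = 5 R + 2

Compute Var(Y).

For Y = aR + b: Var(Y) = a² * Var(R)
Var(R) = (4 - 2)^2/12 = 0.33333333
Var(Y) = 5² * 0.33333333 = 25 * 0.33333333 = 8.3333333

8.3333333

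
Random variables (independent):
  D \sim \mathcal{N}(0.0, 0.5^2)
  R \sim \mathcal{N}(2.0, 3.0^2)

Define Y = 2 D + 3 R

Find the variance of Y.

For independent RVs: Var(aX + bY) = a²Var(X) + b²Var(Y)
Var(D) = 0.25
Var(R) = 9
Var(Y) = 2²*0.25 + 3²*9
= 4*0.25 + 9*9 = 82

82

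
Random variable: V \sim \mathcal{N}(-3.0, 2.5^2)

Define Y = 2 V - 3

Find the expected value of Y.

For Y = 2V - 3:
E[Y] = 2 * E[V] - 3
E[V] = -3.0 = -3
E[Y] = 2 * (-3) - 3 = -9

-9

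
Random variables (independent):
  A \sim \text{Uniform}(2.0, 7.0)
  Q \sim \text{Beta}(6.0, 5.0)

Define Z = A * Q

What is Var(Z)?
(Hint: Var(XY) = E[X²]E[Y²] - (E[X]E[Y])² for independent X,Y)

Var(XY) = E[X²]E[Y²] - (E[X]E[Y])²
E[A] = 4.5, Var(A) = 2.0833333
E[Q] = 0.54545455, Var(Q) = 0.020661157
E[A²] = 2.0833333 + 4.5² = 22.333333
E[Q²] = 0.020661157 + 0.54545455² = 0.31818182
Var(Z) = 22.333333*0.31818182 - (4.5*0.54545455)²
= 7.1060606 - 6.0247934 = 1.0812672

1.0812672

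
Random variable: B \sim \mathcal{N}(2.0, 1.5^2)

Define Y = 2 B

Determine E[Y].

For Y = 2B:
E[Y] = 2 * E[B]
E[B] = 2.0 = 2
E[Y] = 2 * 2 = 4

4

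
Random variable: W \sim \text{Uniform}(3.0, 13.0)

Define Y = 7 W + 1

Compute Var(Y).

For Y = aW + b: Var(Y) = a² * Var(W)
Var(W) = (13 - 3)^2/12 = 8.3333333
Var(Y) = 7² * 8.3333333 = 49 * 8.3333333 = 408.33333

408.33333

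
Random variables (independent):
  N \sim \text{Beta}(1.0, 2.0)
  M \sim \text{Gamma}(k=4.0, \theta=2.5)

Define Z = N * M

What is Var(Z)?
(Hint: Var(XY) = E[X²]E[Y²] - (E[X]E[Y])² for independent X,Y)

Var(XY) = E[X²]E[Y²] - (E[X]E[Y])²
E[N] = 0.33333333, Var(N) = 0.055555556
E[M] = 10, Var(M) = 25
E[N²] = 0.055555556 + 0.33333333² = 0.16666667
E[M²] = 25 + 10² = 125
Var(Z) = 0.16666667*125 - (0.33333333*10)²
= 20.833333 - 11.111111 = 9.7222222

9.7222222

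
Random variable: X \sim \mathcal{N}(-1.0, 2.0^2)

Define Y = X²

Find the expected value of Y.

Using E[X²] = Var(X) + (E[X])²:
E[X] = -1
Var(X) = 2.0^2 = 4
E[X²] = 4 + (-1)² = 4 + 1 = 5

5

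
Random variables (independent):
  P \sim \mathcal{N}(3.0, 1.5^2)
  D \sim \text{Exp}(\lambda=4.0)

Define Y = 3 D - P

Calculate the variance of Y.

For independent RVs: Var(aX + bY) = a²Var(X) + b²Var(Y)
Var(P) = 2.25
Var(D) = 0.0625
Var(Y) = (-1)²*2.25 + 3²*0.0625
= 1*2.25 + 9*0.0625 = 2.8125

2.8125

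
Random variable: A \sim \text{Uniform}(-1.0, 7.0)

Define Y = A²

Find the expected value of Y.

Using E[X²] = Var(X) + (E[X])²:
E[A] = 3
Var(A) = (7 + 1)^2/12 = 5.3333333
E[A²] = 5.3333333 + 3² = 5.3333333 + 9 = 14.333333

14.333333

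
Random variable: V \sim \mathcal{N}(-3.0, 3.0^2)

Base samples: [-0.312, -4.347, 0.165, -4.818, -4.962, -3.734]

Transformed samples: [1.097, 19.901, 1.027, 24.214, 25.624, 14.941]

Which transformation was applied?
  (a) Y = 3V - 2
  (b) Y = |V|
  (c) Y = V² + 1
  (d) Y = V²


Checking option (c) Y = V² + 1:
  V = -0.312 -> Y = 1.097 ✓
  V = -4.347 -> Y = 19.901 ✓
  V = 0.165 -> Y = 1.027 ✓
All samples match this transformation.

(c) V² + 1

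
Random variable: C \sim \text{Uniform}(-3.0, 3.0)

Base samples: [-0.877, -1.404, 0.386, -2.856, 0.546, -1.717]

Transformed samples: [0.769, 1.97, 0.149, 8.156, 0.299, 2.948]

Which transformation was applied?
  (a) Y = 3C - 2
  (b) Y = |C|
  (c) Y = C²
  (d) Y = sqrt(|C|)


Checking option (c) Y = C²:
  C = -0.877 -> Y = 0.769 ✓
  C = -1.404 -> Y = 1.97 ✓
  C = 0.386 -> Y = 0.149 ✓
All samples match this transformation.

(c) C²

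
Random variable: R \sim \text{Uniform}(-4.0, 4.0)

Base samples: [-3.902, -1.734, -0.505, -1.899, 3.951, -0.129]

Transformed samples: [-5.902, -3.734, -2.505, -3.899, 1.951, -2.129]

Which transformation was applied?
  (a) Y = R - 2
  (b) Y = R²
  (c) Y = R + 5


Checking option (a) Y = R - 2:
  R = -3.902 -> Y = -5.902 ✓
  R = -1.734 -> Y = -3.734 ✓
  R = -0.505 -> Y = -2.505 ✓
All samples match this transformation.

(a) R - 2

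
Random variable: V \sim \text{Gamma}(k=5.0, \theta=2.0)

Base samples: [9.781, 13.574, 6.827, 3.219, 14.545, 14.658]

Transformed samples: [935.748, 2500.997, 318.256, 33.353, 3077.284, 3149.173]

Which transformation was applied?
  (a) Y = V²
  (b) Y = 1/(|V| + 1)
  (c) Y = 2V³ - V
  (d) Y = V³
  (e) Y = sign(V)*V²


Checking option (d) Y = V³:
  V = 9.781 -> Y = 935.748 ✓
  V = 13.574 -> Y = 2500.997 ✓
  V = 6.827 -> Y = 318.256 ✓
All samples match this transformation.

(d) V³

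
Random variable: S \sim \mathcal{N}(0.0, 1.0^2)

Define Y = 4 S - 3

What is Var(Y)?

For Y = aS + b: Var(Y) = a² * Var(S)
Var(S) = 1.0^2 = 1
Var(Y) = 4² * 1 = 16 * 1 = 16

16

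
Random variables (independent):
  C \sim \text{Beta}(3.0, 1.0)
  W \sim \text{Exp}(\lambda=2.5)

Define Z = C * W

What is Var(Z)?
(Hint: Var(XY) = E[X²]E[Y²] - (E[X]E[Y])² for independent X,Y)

Var(XY) = E[X²]E[Y²] - (E[X]E[Y])²
E[C] = 0.75, Var(C) = 0.0375
E[W] = 0.4, Var(W) = 0.16
E[C²] = 0.0375 + 0.75² = 0.6
E[W²] = 0.16 + 0.4² = 0.32
Var(Z) = 0.6*0.32 - (0.75*0.4)²
= 0.192 - 0.09 = 0.102

0.102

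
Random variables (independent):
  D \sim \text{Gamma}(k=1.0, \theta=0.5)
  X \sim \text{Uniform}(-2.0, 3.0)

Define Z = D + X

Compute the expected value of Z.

E[Z] = 1*E[D] + 1*E[X]
E[D] = 0.5
E[X] = 0.5
E[Z] = 1*0.5 + 1*0.5 = 1

1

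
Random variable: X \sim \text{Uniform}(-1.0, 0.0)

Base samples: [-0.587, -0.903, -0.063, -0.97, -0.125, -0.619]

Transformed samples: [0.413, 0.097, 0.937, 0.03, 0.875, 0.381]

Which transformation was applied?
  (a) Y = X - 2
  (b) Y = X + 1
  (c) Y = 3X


Checking option (b) Y = X + 1:
  X = -0.587 -> Y = 0.413 ✓
  X = -0.903 -> Y = 0.097 ✓
  X = -0.063 -> Y = 0.937 ✓
All samples match this transformation.

(b) X + 1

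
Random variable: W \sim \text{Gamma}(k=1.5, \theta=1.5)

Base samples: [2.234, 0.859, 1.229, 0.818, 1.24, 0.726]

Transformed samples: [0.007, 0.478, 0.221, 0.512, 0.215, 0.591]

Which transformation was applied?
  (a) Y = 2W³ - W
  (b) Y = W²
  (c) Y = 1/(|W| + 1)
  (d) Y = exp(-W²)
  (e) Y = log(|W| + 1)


Checking option (d) Y = exp(-W²):
  W = 2.234 -> Y = 0.007 ✓
  W = 0.859 -> Y = 0.478 ✓
  W = 1.229 -> Y = 0.221 ✓
All samples match this transformation.

(d) exp(-W²)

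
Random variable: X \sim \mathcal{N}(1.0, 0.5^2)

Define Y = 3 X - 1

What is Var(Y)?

For Y = aX + b: Var(Y) = a² * Var(X)
Var(X) = 0.5^2 = 0.25
Var(Y) = 3² * 0.25 = 9 * 0.25 = 2.25

2.25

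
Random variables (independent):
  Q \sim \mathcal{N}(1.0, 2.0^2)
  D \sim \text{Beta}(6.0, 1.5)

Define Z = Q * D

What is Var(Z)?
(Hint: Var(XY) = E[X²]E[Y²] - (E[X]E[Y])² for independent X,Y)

Var(XY) = E[X²]E[Y²] - (E[X]E[Y])²
E[Q] = 1, Var(Q) = 4
E[D] = 0.8, Var(D) = 0.018823529
E[Q²] = 4 + 1² = 5
E[D²] = 0.018823529 + 0.8² = 0.65882353
Var(Z) = 5*0.65882353 - (1*0.8)²
= 3.2941176 - 0.64 = 2.6541176

2.6541176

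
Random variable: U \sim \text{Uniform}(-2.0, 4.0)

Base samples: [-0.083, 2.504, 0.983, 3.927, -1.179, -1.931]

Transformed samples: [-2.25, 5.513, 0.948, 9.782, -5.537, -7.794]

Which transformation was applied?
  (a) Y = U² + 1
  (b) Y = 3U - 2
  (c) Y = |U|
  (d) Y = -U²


Checking option (b) Y = 3U - 2:
  U = -0.083 -> Y = -2.25 ✓
  U = 2.504 -> Y = 5.513 ✓
  U = 0.983 -> Y = 0.948 ✓
All samples match this transformation.

(b) 3U - 2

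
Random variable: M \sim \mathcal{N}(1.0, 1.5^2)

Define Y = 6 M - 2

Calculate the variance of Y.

For Y = aM + b: Var(Y) = a² * Var(M)
Var(M) = 1.5^2 = 2.25
Var(Y) = 6² * 2.25 = 36 * 2.25 = 81

81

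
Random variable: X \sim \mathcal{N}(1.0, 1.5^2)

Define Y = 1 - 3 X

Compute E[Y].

For Y = -3X + 1:
E[Y] = -3 * E[X] + 1
E[X] = 1.0 = 1
E[Y] = -3 * 1 + 1 = -2

-2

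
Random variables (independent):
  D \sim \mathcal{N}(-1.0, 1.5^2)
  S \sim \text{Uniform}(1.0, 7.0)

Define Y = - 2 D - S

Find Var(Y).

For independent RVs: Var(aX + bY) = a²Var(X) + b²Var(Y)
Var(D) = 2.25
Var(S) = 3
Var(Y) = (-2)²*2.25 + (-1)²*3
= 4*2.25 + 1*3 = 12

12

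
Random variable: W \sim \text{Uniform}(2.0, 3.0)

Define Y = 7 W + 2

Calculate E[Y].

For Y = 7W + 2:
E[Y] = 7 * E[W] + 2
E[W] = (2 + 3)/2 = 2.5
E[Y] = 7 * 2.5 + 2 = 19.5

19.5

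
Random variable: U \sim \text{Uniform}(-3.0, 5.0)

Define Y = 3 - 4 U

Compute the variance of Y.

For Y = aU + b: Var(Y) = a² * Var(U)
Var(U) = (5 + 3)^2/12 = 5.3333333
Var(Y) = (-4)² * 5.3333333 = 16 * 5.3333333 = 85.333333

85.333333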